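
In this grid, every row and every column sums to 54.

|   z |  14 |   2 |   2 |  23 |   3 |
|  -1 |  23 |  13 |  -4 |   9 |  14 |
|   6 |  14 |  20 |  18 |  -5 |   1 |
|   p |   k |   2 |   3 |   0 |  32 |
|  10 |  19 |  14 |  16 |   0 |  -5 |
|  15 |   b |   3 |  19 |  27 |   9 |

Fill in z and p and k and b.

z = 10, p = 14, k = 3, b = -19

Row 6 has 15 + 3 + 19 + 27 + 9 = 73; the blank must be 54 − 73 = -19.
Column 2 has 14 + 23 + 14 + 19 − 19 = 51; the blank must be 54 − 51 = 3.
Row 4 has 3 + 2 + 3 + 0 + 32 = 40; the blank must be 54 − 40 = 14.
Row 1 has 14 + 2 + 2 + 23 + 3 = 44; the blank must be 54 − 44 = 10.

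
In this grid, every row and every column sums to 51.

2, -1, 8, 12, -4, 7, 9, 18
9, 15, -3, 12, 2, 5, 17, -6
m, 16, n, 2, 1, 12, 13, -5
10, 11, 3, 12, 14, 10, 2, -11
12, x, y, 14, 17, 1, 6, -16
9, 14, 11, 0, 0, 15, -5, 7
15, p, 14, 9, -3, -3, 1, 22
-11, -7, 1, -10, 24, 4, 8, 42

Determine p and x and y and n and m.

p = -4, x = 7, y = 10, n = 7, m = 5

Row 7: 15 + 14 + 9 − 3 − 3 + 1 + 22 = 55, so its missing entry is 51 − 55 = -4.
Column 1: 2 + 9 + 10 + 12 + 9 + 15 − 11 = 46, so its missing entry is 51 − 46 = 5.
Row 3: 5 + 16 + 2 + 1 + 12 + 13 − 5 = 44, so its missing entry is 51 − 44 = 7.
Column 3: 8 − 3 + 7 + 3 + 11 + 14 + 1 = 41, so its missing entry is 51 − 41 = 10.
Row 5: 12 + 10 + 14 + 17 + 1 + 6 − 16 = 44, so its missing entry is 51 − 44 = 7.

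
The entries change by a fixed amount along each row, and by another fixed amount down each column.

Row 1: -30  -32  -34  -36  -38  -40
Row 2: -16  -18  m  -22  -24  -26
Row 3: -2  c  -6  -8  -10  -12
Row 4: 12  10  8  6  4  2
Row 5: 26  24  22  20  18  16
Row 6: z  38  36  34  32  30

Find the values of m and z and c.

m = -20, z = 40, c = -4

Along each row the entries change by -2 per step; down each column they change by 14.
Row 2: from -16 at column 1, stepping by -2 to column 3 gives -20.
Row 6: from 38 at column 2, stepping by -2 to column 1 gives 40.
Row 3: from -2 at column 1, stepping by -2 to column 2 gives -4.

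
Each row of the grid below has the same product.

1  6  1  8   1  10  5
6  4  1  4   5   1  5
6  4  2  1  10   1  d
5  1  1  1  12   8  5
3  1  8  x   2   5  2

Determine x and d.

Rows 2 and 4 each multiply to 2400, so every row has product 2400.
Row 5: 3×1×8×2×5×2 = 480, so the missing entry is 2400 ÷ 480 = 5.
Row 3: 6×4×2×1×10×1 = 480, so the missing entry is 2400 ÷ 480 = 5.

x = 5, d = 5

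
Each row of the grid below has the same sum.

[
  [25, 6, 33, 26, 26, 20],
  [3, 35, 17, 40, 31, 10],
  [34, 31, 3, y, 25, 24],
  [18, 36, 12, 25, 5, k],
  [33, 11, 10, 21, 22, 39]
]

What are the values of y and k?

y = 19, k = 40

Row 1 sums to 136 and so does row 5; that's the common total.
In row 3 the known cells total 117, leaving 136 − 117 = 19.
In row 4 the known cells total 96, leaving 136 − 96 = 40.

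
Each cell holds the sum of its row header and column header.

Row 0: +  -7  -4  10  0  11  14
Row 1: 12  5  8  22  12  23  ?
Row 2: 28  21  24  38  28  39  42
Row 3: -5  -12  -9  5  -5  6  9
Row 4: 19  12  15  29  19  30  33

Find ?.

12 + 14 = 26.

26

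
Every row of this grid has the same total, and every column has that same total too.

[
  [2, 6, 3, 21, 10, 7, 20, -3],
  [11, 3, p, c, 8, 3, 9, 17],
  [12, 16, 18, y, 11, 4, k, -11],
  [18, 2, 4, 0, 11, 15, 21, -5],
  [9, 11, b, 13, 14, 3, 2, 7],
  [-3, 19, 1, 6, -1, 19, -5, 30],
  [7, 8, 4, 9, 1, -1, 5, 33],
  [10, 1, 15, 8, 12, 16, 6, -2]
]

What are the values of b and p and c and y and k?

Rows 1 and 4 both sum to 66, so that's the common total.
The known cells in row 5 total 59, leaving 66 − 59 = 7 for the blank.
The known cells in column 3 total 52, leaving 66 − 52 = 14 for the blank.
The known cells in column 7 total 58, leaving 66 − 58 = 8 for the blank.
The known cells in row 3 total 58, leaving 66 − 58 = 8 for the blank.
The known cells in row 2 total 65, leaving 66 − 65 = 1 for the blank.

b = 7, p = 14, c = 1, y = 8, k = 8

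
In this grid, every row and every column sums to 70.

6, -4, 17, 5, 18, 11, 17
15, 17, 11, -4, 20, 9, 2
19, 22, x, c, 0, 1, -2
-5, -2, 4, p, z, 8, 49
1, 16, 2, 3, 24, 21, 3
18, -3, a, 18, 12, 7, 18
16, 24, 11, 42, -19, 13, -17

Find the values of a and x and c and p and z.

Column 5 has 18 + 20 + 0 + 24 + 12 − 19 = 55; the blank must be 70 − 55 = 15.
Row 4 has -5 − 2 + 4 + 15 + 8 + 49 = 69; the blank must be 70 − 69 = 1.
Column 4 has 5 − 4 + 1 + 3 + 18 + 42 = 65; the blank must be 70 − 65 = 5.
Row 3 has 19 + 22 + 5 + 0 + 1 − 2 = 45; the blank must be 70 − 45 = 25.
Row 6 has 18 − 3 + 18 + 12 + 7 + 18 = 70; the blank must be 70 − 70 = 0.

a = 0, x = 25, c = 5, p = 1, z = 15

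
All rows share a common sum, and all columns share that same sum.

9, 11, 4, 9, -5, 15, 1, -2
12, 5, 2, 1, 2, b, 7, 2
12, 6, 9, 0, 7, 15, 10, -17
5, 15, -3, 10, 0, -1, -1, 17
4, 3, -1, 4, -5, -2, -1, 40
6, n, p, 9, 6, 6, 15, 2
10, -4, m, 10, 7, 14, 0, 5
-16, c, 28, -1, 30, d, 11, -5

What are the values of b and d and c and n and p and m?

b = 11, d = -16, c = 11, n = -5, p = 3, m = 0

Rows 1 and 3 both sum to 42, so that's the common total.
Row 7: 10 − 4 + 10 + 7 + 14 + 0 + 5 = 42, so its missing entry is 42 − 42 = 0.
Row 2: 12 + 5 + 2 + 1 + 2 + 7 + 2 = 31, so its missing entry is 42 − 31 = 11.
Column 6: 15 + 11 + 15 − 1 − 2 + 6 + 14 = 58, so its missing entry is 42 − 58 = -16.
Row 8: -16 + 28 − 1 + 30 − 16 + 11 − 5 = 31, so its missing entry is 42 − 31 = 11.
Column 2: 11 + 5 + 6 + 15 + 3 − 4 + 11 = 47, so its missing entry is 42 − 47 = -5.
Row 6: 6 − 5 + 9 + 6 + 6 + 15 + 2 = 39, so its missing entry is 42 − 39 = 3.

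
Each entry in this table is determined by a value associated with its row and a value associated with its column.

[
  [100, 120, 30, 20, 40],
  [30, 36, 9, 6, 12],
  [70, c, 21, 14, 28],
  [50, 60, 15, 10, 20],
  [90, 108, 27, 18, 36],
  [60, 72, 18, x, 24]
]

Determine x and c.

x = 12, c = 84

Each row is a constant multiple of every other row — this is a multiplication table with the headers hidden.
Row 6 is 60/100 = 3/5 times row 1, so its entry in column 4 is 20 × 3/5 = 12.
Row 3 is 70/100 = 7/10 times row 1, so its entry in column 2 is 120 × 7/10 = 84.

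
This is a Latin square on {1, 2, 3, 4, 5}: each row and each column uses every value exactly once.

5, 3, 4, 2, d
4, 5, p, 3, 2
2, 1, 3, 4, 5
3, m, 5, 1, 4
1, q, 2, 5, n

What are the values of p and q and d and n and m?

Cell (2,3): row 2 already has {2, 3, 4, 5} → 1.
For row 1, column 5: row 1 already has {2, 3, 4, 5}; that leaves 1.
At (row 5, col 5): column 5 already has {1, 2, 4, 5}, so the value is 3.
For row 4, column 2: row 4 already has {1, 3, 4, 5}; that leaves 2.
At (row 5, col 2): row 5 already has {1, 2, 3, 5}, so the value is 4.

p = 1, q = 4, d = 1, n = 3, m = 2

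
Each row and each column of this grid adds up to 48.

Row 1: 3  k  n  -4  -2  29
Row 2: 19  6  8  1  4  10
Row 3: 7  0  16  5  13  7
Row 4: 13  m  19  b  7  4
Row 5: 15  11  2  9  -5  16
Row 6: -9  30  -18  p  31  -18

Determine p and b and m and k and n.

p = 32, b = 5, m = 0, k = 1, n = 21

Column 3 has 8 + 16 + 19 + 2 − 18 = 27; the blank must be 48 − 27 = 21.
Row 1 has 3 + 21 − 4 − 2 + 29 = 47; the blank must be 48 − 47 = 1.
Column 2 has 1 + 6 + 0 + 11 + 30 = 48; the blank must be 48 − 48 = 0.
Row 4 has 13 + 0 + 19 + 7 + 4 = 43; the blank must be 48 − 43 = 5.
Row 6 has -9 + 30 − 18 + 31 − 18 = 16; the blank must be 48 − 16 = 32.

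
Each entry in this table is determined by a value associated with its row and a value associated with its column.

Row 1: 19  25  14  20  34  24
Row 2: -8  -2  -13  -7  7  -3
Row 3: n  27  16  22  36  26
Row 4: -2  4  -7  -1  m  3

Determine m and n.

m = 13, n = 21

The difference between any two rows is the same in every column — this is an addition table with the headers hidden.
Row 4 minus row 1 is -7 − 14 = -21, so its entry in column 5 is 34 + (-21) = 13.
Row 3 minus row 1 is 16 − 14 = 2, so its entry in column 1 is 19 + 2 = 21.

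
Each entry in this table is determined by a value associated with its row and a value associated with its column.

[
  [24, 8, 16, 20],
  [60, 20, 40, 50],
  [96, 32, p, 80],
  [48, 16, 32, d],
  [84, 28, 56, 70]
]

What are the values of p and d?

p = 64, d = 40

Each row is a constant multiple of every other row — this is a multiplication table with the headers hidden.
Row 3 is 96/24 = 4/1 times row 1, so its entry in column 3 is 16 × 4/1 = 64.
Row 4 is 48/24 = 2/1 times row 1, so its entry in column 4 is 20 × 2/1 = 40.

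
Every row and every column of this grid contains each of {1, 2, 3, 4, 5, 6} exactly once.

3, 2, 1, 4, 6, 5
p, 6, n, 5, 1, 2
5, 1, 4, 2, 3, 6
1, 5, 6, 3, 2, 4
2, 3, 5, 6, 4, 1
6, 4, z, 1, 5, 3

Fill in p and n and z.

p = 4, n = 3, z = 2

Cell (2,1): column 1 already has {1, 2, 3, 5, 6} → 4.
At (row 2, col 3): row 2 already has {1, 2, 4, 5, 6}, so the value is 3.
Cell (6,3): row 6 already has {1, 3, 4, 5, 6} → 2.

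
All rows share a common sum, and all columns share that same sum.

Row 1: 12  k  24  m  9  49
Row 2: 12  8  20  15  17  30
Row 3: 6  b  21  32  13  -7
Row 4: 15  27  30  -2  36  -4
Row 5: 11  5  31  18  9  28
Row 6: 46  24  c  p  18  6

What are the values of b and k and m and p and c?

b = 37, k = 1, m = 7, p = 32, c = -24

Rows 2 and 4 both sum to 102, so that's the common total.
Row 3: 6 + 21 + 32 + 13 − 7 = 65, so its missing entry is 102 − 65 = 37.
Column 2: 8 + 37 + 27 + 5 + 24 = 101, so its missing entry is 102 − 101 = 1.
Row 1: 12 + 1 + 24 + 9 + 49 = 95, so its missing entry is 102 − 95 = 7.
Column 4: 7 + 15 + 32 − 2 + 18 = 70, so its missing entry is 102 − 70 = 32.
Row 6: 46 + 24 + 32 + 18 + 6 = 126, so its missing entry is 102 − 126 = -24.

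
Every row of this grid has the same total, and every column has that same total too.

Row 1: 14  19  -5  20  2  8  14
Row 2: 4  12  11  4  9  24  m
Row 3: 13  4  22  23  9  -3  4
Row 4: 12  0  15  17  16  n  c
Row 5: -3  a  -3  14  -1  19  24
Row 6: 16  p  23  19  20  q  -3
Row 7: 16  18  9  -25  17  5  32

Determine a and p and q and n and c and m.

Rows 1 and 3 both sum to 72, so that's the common total.
The known cells in row 2 total 64, leaving 72 − 64 = 8 for the blank.
The known cells in column 7 total 79, leaving 72 − 79 = -7 for the blank.
The known cells in row 5 total 50, leaving 72 − 50 = 22 for the blank.
The known cells in column 2 total 75, leaving 72 − 75 = -3 for the blank.
The known cells in row 6 total 72, leaving 72 − 72 = 0 for the blank.
The known cells in row 4 total 53, leaving 72 − 53 = 19 for the blank.

a = 22, p = -3, q = 0, n = 19, c = -7, m = 8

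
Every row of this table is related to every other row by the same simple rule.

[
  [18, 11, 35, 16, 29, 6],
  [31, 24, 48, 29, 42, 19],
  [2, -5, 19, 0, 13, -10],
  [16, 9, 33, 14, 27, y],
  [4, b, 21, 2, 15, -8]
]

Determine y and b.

The difference between any two rows is the same in every column — this is an addition table with the headers hidden.
Row 4 minus row 1 is 14 − 16 = -2, so its entry in column 6 is 6 + (-2) = 4.
Row 5 minus row 1 is 2 − 16 = -14, so its entry in column 2 is 11 + (-14) = -3.

y = 4, b = -3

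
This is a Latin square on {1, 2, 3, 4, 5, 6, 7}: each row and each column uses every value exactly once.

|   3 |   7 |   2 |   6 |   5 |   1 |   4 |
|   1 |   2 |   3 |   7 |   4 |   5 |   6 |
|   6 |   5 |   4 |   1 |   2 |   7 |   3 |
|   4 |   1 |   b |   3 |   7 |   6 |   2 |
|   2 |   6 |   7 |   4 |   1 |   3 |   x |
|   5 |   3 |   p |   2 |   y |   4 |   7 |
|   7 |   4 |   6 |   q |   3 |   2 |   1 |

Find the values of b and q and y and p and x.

b = 5, q = 5, y = 6, p = 1, x = 5

For row 6, column 5: column 5 already has {1, 2, 3, 4, 5, 7}; that leaves 6.
For row 5, column 7: row 5 already has {1, 2, 3, 4, 6, 7}; that leaves 5.
For row 4, column 3: row 4 already has {1, 2, 3, 4, 6, 7}; that leaves 5.
At (row 7, col 4): row 7 already has {1, 2, 3, 4, 6, 7}, so the value is 5.
For row 6, column 3: row 6 already has {2, 3, 4, 5, 6, 7}; that leaves 1.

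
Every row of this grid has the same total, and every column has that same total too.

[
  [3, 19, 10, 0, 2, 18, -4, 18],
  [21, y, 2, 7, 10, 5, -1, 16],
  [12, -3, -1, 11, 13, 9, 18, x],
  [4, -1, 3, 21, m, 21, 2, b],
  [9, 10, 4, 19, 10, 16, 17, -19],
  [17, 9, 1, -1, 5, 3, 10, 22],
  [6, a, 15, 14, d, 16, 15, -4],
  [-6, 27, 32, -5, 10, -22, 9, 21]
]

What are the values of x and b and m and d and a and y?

Rows 1 and 5 both sum to 66, so that's the common total.
Row 3 has 12 − 3 − 1 + 11 + 13 + 9 + 18 = 59; the blank must be 66 − 59 = 7.
Column 8 has 18 + 16 + 7 − 19 + 22 − 4 + 21 = 61; the blank must be 66 − 61 = 5.
Row 4 has 4 − 1 + 3 + 21 + 21 + 2 + 5 = 55; the blank must be 66 − 55 = 11.
Row 2 has 21 + 2 + 7 + 10 + 5 − 1 + 16 = 60; the blank must be 66 − 60 = 6.
Column 2 has 19 + 6 − 3 − 1 + 10 + 9 + 27 = 67; the blank must be 66 − 67 = -1.
Row 7 has 6 − 1 + 15 + 14 + 16 + 15 − 4 = 61; the blank must be 66 − 61 = 5.

x = 7, b = 5, m = 11, d = 5, a = -1, y = 6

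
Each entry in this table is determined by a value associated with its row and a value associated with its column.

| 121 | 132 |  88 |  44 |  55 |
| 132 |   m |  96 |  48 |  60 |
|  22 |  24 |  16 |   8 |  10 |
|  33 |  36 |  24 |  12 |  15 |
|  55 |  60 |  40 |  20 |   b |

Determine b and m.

b = 25, m = 144

Each row is a constant multiple of every other row — this is a multiplication table with the headers hidden.
Row 5 is 20/44 = 5/11 times row 1, so its entry in column 5 is 55 × 5/11 = 25.
Row 2 is 48/44 = 12/11 times row 1, so its entry in column 2 is 132 × 12/11 = 144.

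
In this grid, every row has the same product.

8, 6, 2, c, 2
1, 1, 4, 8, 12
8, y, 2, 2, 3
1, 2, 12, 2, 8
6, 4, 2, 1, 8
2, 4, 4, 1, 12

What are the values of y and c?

y = 4, c = 2

Rows 2 and 5 each multiply to 384, so every row has product 384.
Row 3: 8×2×2×3 = 96, so the missing entry is 384 ÷ 96 = 4.
Row 1: 8×6×2×2 = 192, so the missing entry is 384 ÷ 192 = 2.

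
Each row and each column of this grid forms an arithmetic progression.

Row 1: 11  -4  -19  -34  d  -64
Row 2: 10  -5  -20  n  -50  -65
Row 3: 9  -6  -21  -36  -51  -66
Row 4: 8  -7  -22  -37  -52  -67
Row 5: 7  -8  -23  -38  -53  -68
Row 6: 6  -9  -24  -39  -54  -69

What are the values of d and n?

d = -49, n = -35

Along each row the entries change by -15 per step; down each column they change by -1.
Row 1: from 11 at column 1, stepping by -15 to column 5 gives -49.
Row 2: from 10 at column 1, stepping by -15 to column 4 gives -35.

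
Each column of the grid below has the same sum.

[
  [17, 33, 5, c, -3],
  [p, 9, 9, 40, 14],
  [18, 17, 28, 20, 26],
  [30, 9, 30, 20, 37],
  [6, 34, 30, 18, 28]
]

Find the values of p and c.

p = 31, c = 4

Column 3 sums to 102 and so does column 5; that's the common total.
In column 1 the known cells total 71, leaving 102 − 71 = 31.
In column 4 the known cells total 98, leaving 102 − 98 = 4.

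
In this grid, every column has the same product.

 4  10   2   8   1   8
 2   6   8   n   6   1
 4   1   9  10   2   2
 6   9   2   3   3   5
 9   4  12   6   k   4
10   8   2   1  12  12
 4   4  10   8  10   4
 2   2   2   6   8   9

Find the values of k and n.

Columns 2 and 3 each multiply to 138240, so every column has product 138240.
Column 5: 1×6×2×3×12×10×8 = 34560, so the missing entry is 138240 ÷ 34560 = 4.
Column 4: 8×10×3×6×1×8×6 = 69120, so the missing entry is 138240 ÷ 69120 = 2.

k = 4, n = 2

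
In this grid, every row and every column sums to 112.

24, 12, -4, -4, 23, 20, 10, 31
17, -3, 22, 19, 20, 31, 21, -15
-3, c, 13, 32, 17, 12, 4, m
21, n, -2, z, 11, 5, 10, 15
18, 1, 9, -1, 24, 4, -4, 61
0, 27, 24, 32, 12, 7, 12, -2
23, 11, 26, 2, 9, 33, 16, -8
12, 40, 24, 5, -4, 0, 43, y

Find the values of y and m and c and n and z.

Row 8 has 12 + 40 + 24 + 5 − 4 + 0 + 43 = 120; the blank must be 112 − 120 = -8.
Column 8 has 31 − 15 + 15 + 61 − 2 − 8 − 8 = 74; the blank must be 112 − 74 = 38.
Row 3 has -3 + 13 + 32 + 17 + 12 + 4 + 38 = 113; the blank must be 112 − 113 = -1.
Column 2 has 12 − 3 − 1 + 1 + 27 + 11 + 40 = 87; the blank must be 112 − 87 = 25.
Row 4 has 21 + 25 − 2 + 11 + 5 + 10 + 15 = 85; the blank must be 112 − 85 = 27.

y = -8, m = 38, c = -1, n = 25, z = 27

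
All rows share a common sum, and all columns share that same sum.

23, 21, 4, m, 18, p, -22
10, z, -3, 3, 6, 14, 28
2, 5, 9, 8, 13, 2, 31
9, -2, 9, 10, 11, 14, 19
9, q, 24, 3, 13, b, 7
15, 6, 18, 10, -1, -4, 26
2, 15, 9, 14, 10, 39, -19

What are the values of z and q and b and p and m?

z = 12, q = 13, b = 1, p = 4, m = 22

Rows 3 and 4 both sum to 70, so that's the common total.
The known cells in row 2 total 58, leaving 70 − 58 = 12 for the blank.
The known cells in column 4 total 48, leaving 70 − 48 = 22 for the blank.
The known cells in row 1 total 66, leaving 70 − 66 = 4 for the blank.
The known cells in column 6 total 69, leaving 70 − 69 = 1 for the blank.
The known cells in row 5 total 57, leaving 70 − 57 = 13 for the blank.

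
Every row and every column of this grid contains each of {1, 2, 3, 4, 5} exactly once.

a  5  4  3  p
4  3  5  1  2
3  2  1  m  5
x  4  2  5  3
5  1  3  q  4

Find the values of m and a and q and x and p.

m = 4, a = 2, q = 2, x = 1, p = 1

For row 1, column 5: column 5 already has {2, 3, 4, 5}; that leaves 1.
At (row 5, col 4): row 5 already has {1, 3, 4, 5}, so the value is 2.
Cell (1,1): row 1 already has {1, 3, 4, 5} → 2.
At (row 4, col 1): row 4 already has {2, 3, 4, 5}, so the value is 1.
Cell (3,4): row 3 already has {1, 2, 3, 5} → 4.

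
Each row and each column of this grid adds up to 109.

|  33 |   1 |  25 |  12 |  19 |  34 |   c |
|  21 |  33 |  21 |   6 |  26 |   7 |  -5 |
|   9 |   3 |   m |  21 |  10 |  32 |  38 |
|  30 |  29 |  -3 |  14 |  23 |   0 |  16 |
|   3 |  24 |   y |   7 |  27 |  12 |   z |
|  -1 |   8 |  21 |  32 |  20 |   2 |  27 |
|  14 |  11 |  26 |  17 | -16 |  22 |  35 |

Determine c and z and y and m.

The known cells in row 3 total 113, leaving 109 − 113 = -4 for the blank.
The known cells in column 3 total 86, leaving 109 − 86 = 23 for the blank.
The known cells in row 5 total 96, leaving 109 − 96 = 13 for the blank.
The known cells in row 1 total 124, leaving 109 − 124 = -15 for the blank.

c = -15, z = 13, y = 23, m = -4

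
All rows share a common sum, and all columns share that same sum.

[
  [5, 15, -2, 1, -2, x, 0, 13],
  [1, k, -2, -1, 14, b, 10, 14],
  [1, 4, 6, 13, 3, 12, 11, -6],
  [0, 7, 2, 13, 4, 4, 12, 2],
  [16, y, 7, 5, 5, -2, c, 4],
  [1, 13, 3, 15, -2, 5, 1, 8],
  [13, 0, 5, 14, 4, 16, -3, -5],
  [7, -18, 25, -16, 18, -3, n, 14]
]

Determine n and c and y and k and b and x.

Rows 3 and 4 both sum to 44, so that's the common total.
Row 8: 7 − 18 + 25 − 16 + 18 − 3 + 14 = 27, so its missing entry is 44 − 27 = 17.
Column 7: 0 + 10 + 11 + 12 + 1 − 3 + 17 = 48, so its missing entry is 44 − 48 = -4.
Row 1: 5 + 15 − 2 + 1 − 2 + 0 + 13 = 30, so its missing entry is 44 − 30 = 14.
Column 6: 14 + 12 + 4 − 2 + 5 + 16 − 3 = 46, so its missing entry is 44 − 46 = -2.
Row 2: 1 − 2 − 1 + 14 − 2 + 10 + 14 = 34, so its missing entry is 44 − 34 = 10.
Row 5: 16 + 7 + 5 + 5 − 2 − 4 + 4 = 31, so its missing entry is 44 − 31 = 13.

n = 17, c = -4, y = 13, k = 10, b = -2, x = 14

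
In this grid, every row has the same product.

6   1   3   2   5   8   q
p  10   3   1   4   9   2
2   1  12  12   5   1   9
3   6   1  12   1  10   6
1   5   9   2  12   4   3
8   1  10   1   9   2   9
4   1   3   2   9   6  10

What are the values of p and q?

p = 6, q = 9

Rows 3 and 5 each multiply to 12960, so every row has product 12960.
Row 2: 10×3×1×4×9×2 = 2160, so the missing entry is 12960 ÷ 2160 = 6.
Row 1: 6×1×3×2×5×8 = 1440, so the missing entry is 12960 ÷ 1440 = 9.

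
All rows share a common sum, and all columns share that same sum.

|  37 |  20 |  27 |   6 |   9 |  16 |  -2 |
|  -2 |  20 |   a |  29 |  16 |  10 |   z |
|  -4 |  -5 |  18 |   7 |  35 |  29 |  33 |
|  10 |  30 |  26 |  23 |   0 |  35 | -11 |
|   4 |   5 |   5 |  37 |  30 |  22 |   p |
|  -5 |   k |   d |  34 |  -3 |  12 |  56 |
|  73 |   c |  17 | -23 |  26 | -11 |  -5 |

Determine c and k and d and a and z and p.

Rows 1 and 3 both sum to 113, so that's the common total.
The known cells in row 7 total 77, leaving 113 − 77 = 36 for the blank.
The known cells in row 5 total 103, leaving 113 − 103 = 10 for the blank.
The known cells in column 2 total 106, leaving 113 − 106 = 7 for the blank.
The known cells in column 7 total 81, leaving 113 − 81 = 32 for the blank.
The known cells in row 2 total 105, leaving 113 − 105 = 8 for the blank.
The known cells in row 6 total 101, leaving 113 − 101 = 12 for the blank.

c = 36, k = 7, d = 12, a = 8, z = 32, p = 10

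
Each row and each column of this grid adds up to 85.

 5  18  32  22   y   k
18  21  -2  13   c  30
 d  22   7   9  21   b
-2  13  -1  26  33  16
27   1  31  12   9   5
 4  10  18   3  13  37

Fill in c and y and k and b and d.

c = 5, y = 4, k = 4, b = -7, d = 33

Column 1 has 5 + 18 − 2 + 27 + 4 = 52; the blank must be 85 − 52 = 33.
Row 2 has 18 + 21 − 2 + 13 + 30 = 80; the blank must be 85 − 80 = 5.
Column 5 has 5 + 21 + 33 + 9 + 13 = 81; the blank must be 85 − 81 = 4.
Row 1 has 5 + 18 + 32 + 22 + 4 = 81; the blank must be 85 − 81 = 4.
Row 3 has 33 + 22 + 7 + 9 + 21 = 92; the blank must be 85 − 92 = -7.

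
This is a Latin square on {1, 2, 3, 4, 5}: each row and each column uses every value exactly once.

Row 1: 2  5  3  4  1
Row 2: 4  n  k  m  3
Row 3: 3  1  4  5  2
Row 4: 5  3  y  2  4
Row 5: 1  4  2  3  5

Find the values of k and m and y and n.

k = 5, m = 1, y = 1, n = 2

Cell (2,2): column 2 already has {1, 3, 4, 5} → 2.
Cell (4,3): row 4 already has {2, 3, 4, 5} → 1.
Cell (2,3): column 3 already has {1, 2, 3, 4} → 5.
For row 2, column 4: row 2 already has {2, 3, 4, 5}; that leaves 1.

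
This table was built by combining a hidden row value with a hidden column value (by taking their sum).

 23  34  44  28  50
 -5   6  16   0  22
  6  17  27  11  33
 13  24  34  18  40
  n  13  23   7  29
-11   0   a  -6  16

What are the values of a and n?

a = 10, n = 2

The difference between any two rows is the same in every column — this is an addition table with the headers hidden.
Row 6 minus row 1 is -6 − 28 = -34, so its entry in column 3 is 44 + (-34) = 10.
Row 5 minus row 1 is 7 − 28 = -21, so its entry in column 1 is 23 + (-21) = 2.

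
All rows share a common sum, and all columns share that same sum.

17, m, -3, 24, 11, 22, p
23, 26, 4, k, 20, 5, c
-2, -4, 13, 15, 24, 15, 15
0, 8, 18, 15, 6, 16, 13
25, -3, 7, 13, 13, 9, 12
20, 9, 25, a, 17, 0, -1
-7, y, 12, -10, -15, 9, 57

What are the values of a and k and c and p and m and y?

Rows 3 and 4 both sum to 76, so that's the common total.
Row 7: -7 + 12 − 10 − 15 + 9 + 57 = 46, so its missing entry is 76 − 46 = 30.
Column 2: 26 − 4 + 8 − 3 + 9 + 30 = 66, so its missing entry is 76 − 66 = 10.
Row 1: 17 + 10 − 3 + 24 + 11 + 22 = 81, so its missing entry is 76 − 81 = -5.
Row 6: 20 + 9 + 25 + 17 + 0 − 1 = 70, so its missing entry is 76 − 70 = 6.
Column 7: -5 + 15 + 13 + 12 − 1 + 57 = 91, so its missing entry is 76 − 91 = -15.
Row 2: 23 + 26 + 4 + 20 + 5 − 15 = 63, so its missing entry is 76 − 63 = 13.

a = 6, k = 13, c = -15, p = -5, m = 10, y = 30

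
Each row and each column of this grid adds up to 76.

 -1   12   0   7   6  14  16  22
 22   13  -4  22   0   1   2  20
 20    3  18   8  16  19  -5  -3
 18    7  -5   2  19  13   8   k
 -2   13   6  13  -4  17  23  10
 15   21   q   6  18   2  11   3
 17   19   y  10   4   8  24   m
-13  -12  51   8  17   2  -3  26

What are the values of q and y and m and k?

Row 4: 18 + 7 − 5 + 2 + 19 + 13 + 8 = 62, so its missing entry is 76 − 62 = 14.
Column 8: 22 + 20 − 3 + 14 + 10 + 3 + 26 = 92, so its missing entry is 76 − 92 = -16.
Row 7: 17 + 19 + 10 + 4 + 8 + 24 − 16 = 66, so its missing entry is 76 − 66 = 10.
Row 6: 15 + 21 + 6 + 18 + 2 + 11 + 3 = 76, so its missing entry is 76 − 76 = 0.

q = 0, y = 10, m = -16, k = 14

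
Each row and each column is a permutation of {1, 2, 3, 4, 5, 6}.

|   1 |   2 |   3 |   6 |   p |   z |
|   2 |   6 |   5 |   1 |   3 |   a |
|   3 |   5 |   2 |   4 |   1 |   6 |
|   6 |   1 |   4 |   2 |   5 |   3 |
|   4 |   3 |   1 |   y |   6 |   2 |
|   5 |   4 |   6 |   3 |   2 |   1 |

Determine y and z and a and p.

y = 5, z = 5, a = 4, p = 4

At (row 5, col 4): row 5 already has {1, 2, 3, 4, 6}, so the value is 5.
For row 1, column 5: column 5 already has {1, 2, 3, 5, 6}; that leaves 4.
For row 1, column 6: row 1 already has {1, 2, 3, 4, 6}; that leaves 5.
At (row 2, col 6): row 2 already has {1, 2, 3, 5, 6}, so the value is 4.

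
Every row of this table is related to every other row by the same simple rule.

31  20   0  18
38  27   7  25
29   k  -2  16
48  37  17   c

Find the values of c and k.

The difference between any two rows is the same in every column — this is an addition table with the headers hidden.
Row 4 minus row 1 is 48 − 31 = 17, so its entry in column 4 is 18 + 17 = 35.
Row 3 minus row 1 is 29 − 31 = -2, so its entry in column 2 is 20 + (-2) = 18.

c = 35, k = 18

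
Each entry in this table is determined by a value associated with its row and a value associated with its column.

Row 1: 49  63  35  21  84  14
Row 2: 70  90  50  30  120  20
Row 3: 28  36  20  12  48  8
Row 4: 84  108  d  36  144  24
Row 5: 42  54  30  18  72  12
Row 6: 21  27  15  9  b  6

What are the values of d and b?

Each row is a constant multiple of every other row — this is a multiplication table with the headers hidden.
Row 4 is 108/63 = 12/7 times row 1, so its entry in column 3 is 35 × 12/7 = 60.
Row 6 is 27/63 = 3/7 times row 1, so its entry in column 5 is 84 × 3/7 = 36.

d = 60, b = 36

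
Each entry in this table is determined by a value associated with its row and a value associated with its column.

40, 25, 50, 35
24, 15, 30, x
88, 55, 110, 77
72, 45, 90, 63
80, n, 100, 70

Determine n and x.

n = 50, x = 21

Each row is a constant multiple of every other row — this is a multiplication table with the headers hidden.
Row 5 is 100/50 = 2/1 times row 1, so its entry in column 2 is 25 × 2/1 = 50.
Row 2 is 30/50 = 3/5 times row 1, so its entry in column 4 is 35 × 3/5 = 21.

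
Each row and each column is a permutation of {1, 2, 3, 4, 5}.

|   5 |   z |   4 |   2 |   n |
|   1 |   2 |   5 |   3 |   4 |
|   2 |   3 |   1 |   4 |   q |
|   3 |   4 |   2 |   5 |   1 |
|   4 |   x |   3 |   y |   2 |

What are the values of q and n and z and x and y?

Cell (3,5): row 3 already has {1, 2, 3, 4} → 5.
Cell (1,5): column 5 already has {1, 2, 4, 5} → 3.
Cell (1,2): row 1 already has {2, 3, 4, 5} → 1.
At (row 5, col 4): column 4 already has {2, 3, 4, 5}, so the value is 1.
Cell (5,2): row 5 already has {1, 2, 3, 4} → 5.

q = 5, n = 3, z = 1, x = 5, y = 1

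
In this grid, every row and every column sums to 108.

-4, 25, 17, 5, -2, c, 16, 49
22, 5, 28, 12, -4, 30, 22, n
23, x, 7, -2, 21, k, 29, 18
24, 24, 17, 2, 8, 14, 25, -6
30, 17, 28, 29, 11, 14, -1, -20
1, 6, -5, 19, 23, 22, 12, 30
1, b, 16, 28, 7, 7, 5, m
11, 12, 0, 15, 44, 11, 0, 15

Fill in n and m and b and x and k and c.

n = -7, m = 29, b = 15, x = 4, k = 8, c = 2

The known cells in row 2 total 115, leaving 108 − 115 = -7 for the blank.
The known cells in column 8 total 79, leaving 108 − 79 = 29 for the blank.
The known cells in row 7 total 93, leaving 108 − 93 = 15 for the blank.
The known cells in column 2 total 104, leaving 108 − 104 = 4 for the blank.
The known cells in row 1 total 106, leaving 108 − 106 = 2 for the blank.
The known cells in row 3 total 100, leaving 108 − 100 = 8 for the blank.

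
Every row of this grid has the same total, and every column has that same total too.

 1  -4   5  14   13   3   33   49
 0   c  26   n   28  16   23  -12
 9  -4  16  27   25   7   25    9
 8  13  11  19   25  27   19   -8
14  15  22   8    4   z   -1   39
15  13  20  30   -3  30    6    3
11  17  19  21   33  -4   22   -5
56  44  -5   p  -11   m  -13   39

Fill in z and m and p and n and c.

Rows 1 and 3 both sum to 114, so that's the common total.
Column 2: -4 − 4 + 13 + 15 + 13 + 17 + 44 = 94, so its missing entry is 114 − 94 = 20.
Row 5: 14 + 15 + 22 + 8 + 4 − 1 + 39 = 101, so its missing entry is 114 − 101 = 13.
Column 6: 3 + 16 + 7 + 27 + 13 + 30 − 4 = 92, so its missing entry is 114 − 92 = 22.
Row 8: 56 + 44 − 5 − 11 + 22 − 13 + 39 = 132, so its missing entry is 114 − 132 = -18.
Row 2: 0 + 20 + 26 + 28 + 16 + 23 − 12 = 101, so its missing entry is 114 − 101 = 13.

z = 13, m = 22, p = -18, n = 13, c = 20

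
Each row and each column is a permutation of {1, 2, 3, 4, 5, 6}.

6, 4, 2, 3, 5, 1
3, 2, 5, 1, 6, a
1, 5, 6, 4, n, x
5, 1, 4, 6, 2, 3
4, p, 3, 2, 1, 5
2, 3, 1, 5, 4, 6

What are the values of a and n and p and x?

a = 4, n = 3, p = 6, x = 2

Cell (3,5): column 5 already has {1, 2, 4, 5, 6} → 3.
At (row 3, col 6): row 3 already has {1, 3, 4, 5, 6}, so the value is 2.
At (row 5, col 2): row 5 already has {1, 2, 3, 4, 5}, so the value is 6.
At (row 2, col 6): row 2 already has {1, 2, 3, 5, 6}, so the value is 4.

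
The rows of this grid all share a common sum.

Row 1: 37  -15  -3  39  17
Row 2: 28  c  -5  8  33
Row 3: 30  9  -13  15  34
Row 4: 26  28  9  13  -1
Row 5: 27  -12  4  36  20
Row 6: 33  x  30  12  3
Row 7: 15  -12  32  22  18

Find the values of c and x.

c = 11, x = -3

Row 3 sums to 75 and so does row 5; that's the common total.
In row 2 the known cells total 64, leaving 75 − 64 = 11.
In row 6 the known cells total 78, leaving 75 − 78 = -3.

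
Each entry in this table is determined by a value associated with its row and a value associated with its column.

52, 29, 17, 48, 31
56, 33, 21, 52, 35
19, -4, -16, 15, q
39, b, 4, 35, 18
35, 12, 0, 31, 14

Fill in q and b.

q = -2, b = 16

The difference between any two rows is the same in every column — this is an addition table with the headers hidden.
Row 3 minus row 1 is 15 − 48 = -33, so its entry in column 5 is 31 + (-33) = -2.
Row 4 minus row 1 is 35 − 48 = -13, so its entry in column 2 is 29 + (-13) = 16.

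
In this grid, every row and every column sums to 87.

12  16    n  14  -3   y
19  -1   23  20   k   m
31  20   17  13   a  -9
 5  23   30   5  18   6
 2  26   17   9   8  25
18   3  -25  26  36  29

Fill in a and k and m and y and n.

Row 3 has 31 + 20 + 17 + 13 − 9 = 72; the blank must be 87 − 72 = 15.
Column 5 has -3 + 15 + 18 + 8 + 36 = 74; the blank must be 87 − 74 = 13.
Row 2 has 19 − 1 + 23 + 20 + 13 = 74; the blank must be 87 − 74 = 13.
Column 3 has 23 + 17 + 30 + 17 − 25 = 62; the blank must be 87 − 62 = 25.
Row 1 has 12 + 16 + 25 + 14 − 3 = 64; the blank must be 87 − 64 = 23.

a = 15, k = 13, m = 13, y = 23, n = 25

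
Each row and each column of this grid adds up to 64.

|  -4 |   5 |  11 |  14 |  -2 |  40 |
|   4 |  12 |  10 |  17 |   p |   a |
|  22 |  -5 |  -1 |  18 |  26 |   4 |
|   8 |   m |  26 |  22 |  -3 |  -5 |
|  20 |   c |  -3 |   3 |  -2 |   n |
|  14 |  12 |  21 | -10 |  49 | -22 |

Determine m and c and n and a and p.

m = 16, c = 24, n = 22, a = 25, p = -4

The known cells in row 4 total 48, leaving 64 − 48 = 16 for the blank.
The known cells in column 5 total 68, leaving 64 − 68 = -4 for the blank.
The known cells in row 2 total 39, leaving 64 − 39 = 25 for the blank.
The known cells in column 6 total 42, leaving 64 − 42 = 22 for the blank.
The known cells in row 5 total 40, leaving 64 − 40 = 24 for the blank.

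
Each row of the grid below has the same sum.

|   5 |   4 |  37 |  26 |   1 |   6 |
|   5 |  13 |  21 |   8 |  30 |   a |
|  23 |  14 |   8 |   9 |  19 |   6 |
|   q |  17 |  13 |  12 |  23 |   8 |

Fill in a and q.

The complete rows each total 79.
Row 2 is missing 79 − 77 = 2 (since 5 + 13 + 21 + 8 + 30 = 77).
Row 4 is missing 79 − 73 = 6 (since 17 + 13 + 12 + 23 + 8 = 73).

a = 2, q = 6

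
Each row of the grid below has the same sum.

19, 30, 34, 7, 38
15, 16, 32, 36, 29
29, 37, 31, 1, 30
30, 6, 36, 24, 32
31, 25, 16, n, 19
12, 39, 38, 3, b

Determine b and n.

b = 36, n = 37

Rows 1 and 3 both add up to 128, so every row sums to 128.
Row 6: 12 + 39 + 38 + 3 = 92, so the missing entry is 128 − 92 = 36.
Row 5: 31 + 25 + 16 + 19 = 91, so the missing entry is 128 − 91 = 37.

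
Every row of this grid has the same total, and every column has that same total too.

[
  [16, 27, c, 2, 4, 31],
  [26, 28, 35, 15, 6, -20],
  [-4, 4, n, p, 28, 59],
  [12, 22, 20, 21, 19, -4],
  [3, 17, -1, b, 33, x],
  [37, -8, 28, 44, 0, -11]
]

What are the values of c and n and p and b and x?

c = 10, n = -2, p = 5, b = 3, x = 35

Rows 2 and 4 both sum to 90, so that's the common total.
Row 1: 16 + 27 + 2 + 4 + 31 = 80, so its missing entry is 90 − 80 = 10.
Column 6: 31 − 20 + 59 − 4 − 11 = 55, so its missing entry is 90 − 55 = 35.
Row 5: 3 + 17 − 1 + 33 + 35 = 87, so its missing entry is 90 − 87 = 3.
Column 4: 2 + 15 + 21 + 3 + 44 = 85, so its missing entry is 90 − 85 = 5.
Row 3: -4 + 4 + 5 + 28 + 59 = 92, so its missing entry is 90 − 92 = -2.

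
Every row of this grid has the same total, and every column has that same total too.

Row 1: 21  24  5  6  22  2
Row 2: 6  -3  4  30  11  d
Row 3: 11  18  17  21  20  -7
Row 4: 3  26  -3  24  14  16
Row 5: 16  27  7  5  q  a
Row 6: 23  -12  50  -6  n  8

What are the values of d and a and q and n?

Rows 1 and 3 both sum to 80, so that's the common total.
The known cells in row 6 total 63, leaving 80 − 63 = 17 for the blank.
The known cells in column 5 total 84, leaving 80 − 84 = -4 for the blank.
The known cells in row 5 total 51, leaving 80 − 51 = 29 for the blank.
The known cells in row 2 total 48, leaving 80 − 48 = 32 for the blank.

d = 32, a = 29, q = -4, n = 17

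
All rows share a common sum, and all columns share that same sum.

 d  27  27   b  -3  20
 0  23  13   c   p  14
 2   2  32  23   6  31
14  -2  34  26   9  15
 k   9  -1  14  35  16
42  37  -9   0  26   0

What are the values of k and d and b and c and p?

k = 23, d = 15, b = 10, c = 23, p = 23

Rows 3 and 4 both sum to 96, so that's the common total.
Row 5 has 9 − 1 + 14 + 35 + 16 = 73; the blank must be 96 − 73 = 23.
Column 1 has 0 + 2 + 14 + 23 + 42 = 81; the blank must be 96 − 81 = 15.
Row 1 has 15 + 27 + 27 − 3 + 20 = 86; the blank must be 96 − 86 = 10.
Column 5 has -3 + 6 + 9 + 35 + 26 = 73; the blank must be 96 − 73 = 23.
Row 2 has 0 + 23 + 13 + 23 + 14 = 73; the blank must be 96 − 73 = 23.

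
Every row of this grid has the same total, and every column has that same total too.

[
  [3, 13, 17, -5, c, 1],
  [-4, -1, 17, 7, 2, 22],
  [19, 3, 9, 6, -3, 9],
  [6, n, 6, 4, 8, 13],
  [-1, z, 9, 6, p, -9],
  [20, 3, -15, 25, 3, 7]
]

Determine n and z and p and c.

Rows 2 and 3 both sum to 43, so that's the common total.
The known cells in row 4 total 37, leaving 43 − 37 = 6 for the blank.
The known cells in column 2 total 24, leaving 43 − 24 = 19 for the blank.
The known cells in row 5 total 24, leaving 43 − 24 = 19 for the blank.
The known cells in row 1 total 29, leaving 43 − 29 = 14 for the blank.

n = 6, z = 19, p = 19, c = 14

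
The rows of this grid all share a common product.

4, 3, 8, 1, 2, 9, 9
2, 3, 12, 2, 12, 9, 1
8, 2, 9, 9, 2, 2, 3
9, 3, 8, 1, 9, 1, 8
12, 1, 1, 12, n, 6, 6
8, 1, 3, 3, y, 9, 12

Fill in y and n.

Rows 2 and 4 each multiply to 15552, so every row has product 15552.
Row 6: 8×1×3×3×9×12 = 7776, so the missing entry is 15552 ÷ 7776 = 2.
Row 5: 12×1×1×12×6×6 = 5184, so the missing entry is 15552 ÷ 5184 = 3.

y = 2, n = 3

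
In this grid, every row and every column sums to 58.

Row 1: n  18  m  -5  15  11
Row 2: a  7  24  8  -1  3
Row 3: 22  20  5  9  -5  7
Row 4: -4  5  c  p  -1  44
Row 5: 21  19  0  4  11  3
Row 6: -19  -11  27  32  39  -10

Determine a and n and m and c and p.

Column 4: -5 + 8 + 9 + 4 + 32 = 48, so its missing entry is 58 − 48 = 10.
Row 2: 7 + 24 + 8 − 1 + 3 = 41, so its missing entry is 58 − 41 = 17.
Column 1: 17 + 22 − 4 + 21 − 19 = 37, so its missing entry is 58 − 37 = 21.
Row 1: 21 + 18 − 5 + 15 + 11 = 60, so its missing entry is 58 − 60 = -2.
Row 4: -4 + 5 + 10 − 1 + 44 = 54, so its missing entry is 58 − 54 = 4.

a = 17, n = 21, m = -2, c = 4, p = 10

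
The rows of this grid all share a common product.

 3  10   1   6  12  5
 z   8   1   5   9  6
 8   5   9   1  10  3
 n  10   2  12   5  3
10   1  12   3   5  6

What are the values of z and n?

z = 5, n = 3

Rows 1 and 5 each multiply to 10800, so every row has product 10800.
Row 2: 8×1×5×9×6 = 2160, so the missing entry is 10800 ÷ 2160 = 5.
Row 4: 10×2×12×5×3 = 3600, so the missing entry is 10800 ÷ 3600 = 3.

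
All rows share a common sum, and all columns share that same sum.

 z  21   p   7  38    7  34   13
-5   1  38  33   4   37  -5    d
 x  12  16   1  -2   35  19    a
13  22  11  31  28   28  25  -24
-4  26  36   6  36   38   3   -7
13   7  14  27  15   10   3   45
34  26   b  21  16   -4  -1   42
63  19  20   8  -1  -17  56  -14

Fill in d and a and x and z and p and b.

Rows 4 and 5 both sum to 134, so that's the common total.
Row 7: 34 + 26 + 21 + 16 − 4 − 1 + 42 = 134, so its missing entry is 134 − 134 = 0.
Column 3: 38 + 16 + 11 + 36 + 14 + 0 + 20 = 135, so its missing entry is 134 − 135 = -1.
Row 1: 21 − 1 + 7 + 38 + 7 + 34 + 13 = 119, so its missing entry is 134 − 119 = 15.
Column 1: 15 − 5 + 13 − 4 + 13 + 34 + 63 = 129, so its missing entry is 134 − 129 = 5.
Row 3: 5 + 12 + 16 + 1 − 2 + 35 + 19 = 86, so its missing entry is 134 − 86 = 48.
Row 2: -5 + 1 + 38 + 33 + 4 + 37 − 5 = 103, so its missing entry is 134 − 103 = 31.

d = 31, a = 48, x = 5, z = 15, p = -1, b = 0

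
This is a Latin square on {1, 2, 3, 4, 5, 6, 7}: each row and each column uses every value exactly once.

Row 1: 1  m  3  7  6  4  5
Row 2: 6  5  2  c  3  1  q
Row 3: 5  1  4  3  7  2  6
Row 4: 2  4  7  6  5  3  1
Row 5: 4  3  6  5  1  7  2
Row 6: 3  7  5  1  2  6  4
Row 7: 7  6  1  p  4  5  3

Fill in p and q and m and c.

For row 1, column 2: row 1 already has {1, 3, 4, 5, 6, 7}; that leaves 2.
For row 2, column 7: column 7 already has {1, 2, 3, 4, 5, 6}; that leaves 7.
Cell (7,4): row 7 already has {1, 3, 4, 5, 6, 7} → 2.
Cell (2,4): row 2 already has {1, 2, 3, 5, 6, 7} → 4.

p = 2, q = 7, m = 2, c = 4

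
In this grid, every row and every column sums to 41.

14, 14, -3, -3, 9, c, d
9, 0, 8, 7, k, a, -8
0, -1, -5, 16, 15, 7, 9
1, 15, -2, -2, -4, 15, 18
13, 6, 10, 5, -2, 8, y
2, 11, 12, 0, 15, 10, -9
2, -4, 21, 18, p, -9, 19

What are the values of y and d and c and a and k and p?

y = 1, d = 11, c = -1, a = 11, k = 14, p = -6

The known cells in row 5 total 40, leaving 41 − 40 = 1 for the blank.
The known cells in row 7 total 47, leaving 41 − 47 = -6 for the blank.
The known cells in column 5 total 27, leaving 41 − 27 = 14 for the blank.
The known cells in row 2 total 30, leaving 41 − 30 = 11 for the blank.
The known cells in column 7 total 30, leaving 41 − 30 = 11 for the blank.
The known cells in row 1 total 42, leaving 41 − 42 = -1 for the blank.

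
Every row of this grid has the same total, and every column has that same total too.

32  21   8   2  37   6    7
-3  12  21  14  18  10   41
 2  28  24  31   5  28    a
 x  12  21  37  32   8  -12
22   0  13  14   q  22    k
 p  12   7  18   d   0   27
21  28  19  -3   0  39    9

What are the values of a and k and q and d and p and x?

Rows 1 and 2 both sum to 113, so that's the common total.
Row 4: 12 + 21 + 37 + 32 + 8 − 12 = 98, so its missing entry is 113 − 98 = 15.
Row 3: 2 + 28 + 24 + 31 + 5 + 28 = 118, so its missing entry is 113 − 118 = -5.
Column 7: 7 + 41 − 5 − 12 + 27 + 9 = 67, so its missing entry is 113 − 67 = 46.
Row 5: 22 + 0 + 13 + 14 + 22 + 46 = 117, so its missing entry is 113 − 117 = -4.
Column 5: 37 + 18 + 5 + 32 − 4 + 0 = 88, so its missing entry is 113 − 88 = 25.
Row 6: 12 + 7 + 18 + 25 + 0 + 27 = 89, so its missing entry is 113 − 89 = 24.

a = -5, k = 46, q = -4, d = 25, p = 24, x = 15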